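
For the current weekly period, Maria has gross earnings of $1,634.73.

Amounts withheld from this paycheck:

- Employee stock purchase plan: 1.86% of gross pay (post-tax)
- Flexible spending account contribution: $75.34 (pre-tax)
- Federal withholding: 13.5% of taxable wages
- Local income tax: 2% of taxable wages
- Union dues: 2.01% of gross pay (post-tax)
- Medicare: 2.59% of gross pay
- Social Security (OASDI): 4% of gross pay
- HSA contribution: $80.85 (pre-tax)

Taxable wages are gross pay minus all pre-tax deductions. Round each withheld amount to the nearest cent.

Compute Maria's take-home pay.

Flexible spending account contribution: $75.34
HSA contribution: $80.85
Pre-tax total = $75.34 + $80.85 = $156.19
Taxable wages = $1,634.73 − $156.19 = $1,478.54
Local income tax: $1,478.54 × 0.02 = $29.57
Federal withholding: $1,478.54 × 0.135 = $199.60
Medicare: $1,634.73 × 0.0259 = $42.34
Social Security (OASDI): $1,634.73 × 0.04 = $65.39
Union dues: $1,634.73 × 0.0201 = $32.86
Employee stock purchase plan: $1,634.73 × 0.0186 = $30.41
Total deductions = $75.34 + $80.85 + $29.57 + $199.60 + $42.34 + $65.39 + $32.86 + $30.41 = $556.36
Net pay = $1,634.73 − $556.36 = $1,078.37

$1,078.37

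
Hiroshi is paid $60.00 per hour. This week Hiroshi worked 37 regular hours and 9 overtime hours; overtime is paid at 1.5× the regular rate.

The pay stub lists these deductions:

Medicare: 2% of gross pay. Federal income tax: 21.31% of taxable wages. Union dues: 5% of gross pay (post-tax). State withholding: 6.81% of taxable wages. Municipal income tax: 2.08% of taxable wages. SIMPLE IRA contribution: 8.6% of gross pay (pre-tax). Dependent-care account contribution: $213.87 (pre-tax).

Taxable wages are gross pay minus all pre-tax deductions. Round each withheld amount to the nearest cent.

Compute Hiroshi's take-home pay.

$1,571.67

Regular pay: 37 × $60.00 = $2,220.00
Overtime pay: 9 × $60.00 × 1.5 = $810.00
Gross pay = $2,220.00 + $810.00 = $3,030.00
SIMPLE IRA contribution: $3,030.00 × 0.086 = $260.58
Dependent-care account contribution: $213.87
Pre-tax total = $260.58 + $213.87 = $474.45
Taxable wages = $3,030.00 − $474.45 = $2,555.55
Municipal income tax: $2,555.55 × 0.0208 = $53.16
State withholding: $2,555.55 × 0.0681 = $174.03
Federal income tax: $2,555.55 × 0.2131 = $544.59
Medicare: $3,030.00 × 0.02 = $60.60
Union dues: $3,030.00 × 0.05 = $151.50
Total deductions = $260.58 + $213.87 + $53.16 + $174.03 + $544.59 + $60.60 + $151.50 = $1,458.33
Net pay = $3,030.00 − $1,458.33 = $1,571.67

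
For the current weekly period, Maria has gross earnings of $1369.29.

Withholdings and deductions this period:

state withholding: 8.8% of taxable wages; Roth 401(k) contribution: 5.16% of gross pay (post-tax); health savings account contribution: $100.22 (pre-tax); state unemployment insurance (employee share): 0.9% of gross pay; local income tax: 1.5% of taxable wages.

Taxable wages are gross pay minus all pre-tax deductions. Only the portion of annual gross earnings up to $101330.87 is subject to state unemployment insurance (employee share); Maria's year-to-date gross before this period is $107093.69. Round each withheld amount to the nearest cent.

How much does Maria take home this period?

$1067.69

Health savings account contribution: $100.22
Taxable wages = $1369.29 − $100.22 = $1269.07
State withholding: $1269.07 × 0.088 = $111.68
Local income tax: $1269.07 × 0.015 = $19.04
State unemployment insurance (employee share): annual cap $101330.87 already reached (YTD $107093.69), so $0.00
Roth 401(k) contribution: $1369.29 × 0.0516 = $70.66
Total deductions = $100.22 + $111.68 + $19.04 + $0.00 + $70.66 = $301.60
Net pay = $1369.29 − $301.60 = $1067.69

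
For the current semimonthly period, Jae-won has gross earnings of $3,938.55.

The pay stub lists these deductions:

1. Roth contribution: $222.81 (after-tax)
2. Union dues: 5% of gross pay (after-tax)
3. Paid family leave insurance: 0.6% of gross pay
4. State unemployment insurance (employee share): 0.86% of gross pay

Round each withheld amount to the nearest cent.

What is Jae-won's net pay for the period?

Paid family leave insurance: $3,938.55 × 0.006 = $23.63
State unemployment insurance (employee share): $3,938.55 × 0.0086 = $33.87
Roth contribution: $222.81
Union dues: $3,938.55 × 0.05 = $196.93
Total deductions = $23.63 + $33.87 + $222.81 + $196.93 = $477.24
Net pay = $3,938.55 − $477.24 = $3,461.31

$3,461.31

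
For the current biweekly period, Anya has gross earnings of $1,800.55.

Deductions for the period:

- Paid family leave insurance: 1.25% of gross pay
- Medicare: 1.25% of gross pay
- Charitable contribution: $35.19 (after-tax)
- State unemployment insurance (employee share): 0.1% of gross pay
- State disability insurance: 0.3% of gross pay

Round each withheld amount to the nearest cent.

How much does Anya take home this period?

State unemployment insurance (employee share): $1,800.55 × 0.001 = $1.80
Paid family leave insurance: $1,800.55 × 0.0125 = $22.51
State disability insurance: $1,800.55 × 0.003 = $5.40
Medicare: $1,800.55 × 0.0125 = $22.51
Charitable contribution: $35.19
Total deductions = $1.80 + $22.51 + $5.40 + $22.51 + $35.19 = $87.41
Net pay = $1,800.55 − $87.41 = $1,713.14

$1,713.14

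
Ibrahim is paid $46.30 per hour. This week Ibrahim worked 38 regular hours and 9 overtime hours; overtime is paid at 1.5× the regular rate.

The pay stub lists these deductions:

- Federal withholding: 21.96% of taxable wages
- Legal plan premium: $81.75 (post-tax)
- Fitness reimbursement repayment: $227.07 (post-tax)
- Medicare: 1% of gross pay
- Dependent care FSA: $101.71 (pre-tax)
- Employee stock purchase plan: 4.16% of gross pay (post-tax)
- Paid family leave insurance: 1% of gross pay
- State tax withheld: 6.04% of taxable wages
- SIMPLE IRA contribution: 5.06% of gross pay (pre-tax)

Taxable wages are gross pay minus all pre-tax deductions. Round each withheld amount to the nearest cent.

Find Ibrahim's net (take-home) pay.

Regular pay: 38 × $46.30 = $1,759.40
Overtime pay: 9 × $46.30 × 1.5 = $625.05
Gross pay = $1,759.40 + $625.05 = $2,384.45
Dependent care FSA: $101.71
SIMPLE IRA contribution: $2,384.45 × 0.0506 = $120.65
Pre-tax total = $101.71 + $120.65 = $222.36
Taxable wages = $2,384.45 − $222.36 = $2,162.09
State tax withheld: $2,162.09 × 0.0604 = $130.59
Federal withholding: $2,162.09 × 0.2196 = $474.79
Medicare: $2,384.45 × 0.01 = $23.84
Paid family leave insurance: $2,384.45 × 0.01 = $23.84
Employee stock purchase plan: $2,384.45 × 0.0416 = $99.19
Legal plan premium: $81.75
Fitness reimbursement repayment: $227.07
Total deductions = $101.71 + $120.65 + $130.59 + $474.79 + $23.84 + $23.84 + $99.19 + $81.75 + $227.07 = $1,283.43
Net pay = $2,384.45 − $1,283.43 = $1,101.02

$1,101.02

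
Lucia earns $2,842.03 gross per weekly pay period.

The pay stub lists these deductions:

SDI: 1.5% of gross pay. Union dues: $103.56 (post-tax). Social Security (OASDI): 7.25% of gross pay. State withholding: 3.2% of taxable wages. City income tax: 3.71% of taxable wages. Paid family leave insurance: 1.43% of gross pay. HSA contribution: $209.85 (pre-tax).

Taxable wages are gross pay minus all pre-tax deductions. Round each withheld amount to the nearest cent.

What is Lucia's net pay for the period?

HSA contribution: $209.85
Taxable wages = $2,842.03 − $209.85 = $2,632.18
State withholding: $2,632.18 × 0.032 = $84.23
City income tax: $2,632.18 × 0.0371 = $97.65
Social Security (OASDI): $2,842.03 × 0.0725 = $206.05
SDI: $2,842.03 × 0.015 = $42.63
Paid family leave insurance: $2,842.03 × 0.0143 = $40.64
Union dues: $103.56
Total deductions = $209.85 + $84.23 + $97.65 + $206.05 + $42.63 + $40.64 + $103.56 = $784.61
Net pay = $2,842.03 − $784.61 = $2,057.42

$2,057.42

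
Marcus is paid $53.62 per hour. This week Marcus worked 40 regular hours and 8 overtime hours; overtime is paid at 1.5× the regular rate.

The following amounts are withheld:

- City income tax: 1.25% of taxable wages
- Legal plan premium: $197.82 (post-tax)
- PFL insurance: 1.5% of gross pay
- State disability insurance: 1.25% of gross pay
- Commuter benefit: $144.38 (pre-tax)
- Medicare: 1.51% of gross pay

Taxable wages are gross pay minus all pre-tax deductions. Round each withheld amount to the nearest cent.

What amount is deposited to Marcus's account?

Regular pay: 40 × $53.62 = $2,144.80
Overtime pay: 8 × $53.62 × 1.5 = $643.44
Gross pay = $2,144.80 + $643.44 = $2,788.24
Commuter benefit: $144.38
Taxable wages = $2,788.24 − $144.38 = $2,643.86
City income tax: $2,643.86 × 0.0125 = $33.05
PFL insurance: $2,788.24 × 0.015 = $41.82
Medicare: $2,788.24 × 0.0151 = $42.10
State disability insurance: $2,788.24 × 0.0125 = $34.85
Legal plan premium: $197.82
Total deductions = $144.38 + $33.05 + $41.82 + $42.10 + $34.85 + $197.82 = $494.02
Net pay = $2,788.24 − $494.02 = $2,294.22

$2,294.22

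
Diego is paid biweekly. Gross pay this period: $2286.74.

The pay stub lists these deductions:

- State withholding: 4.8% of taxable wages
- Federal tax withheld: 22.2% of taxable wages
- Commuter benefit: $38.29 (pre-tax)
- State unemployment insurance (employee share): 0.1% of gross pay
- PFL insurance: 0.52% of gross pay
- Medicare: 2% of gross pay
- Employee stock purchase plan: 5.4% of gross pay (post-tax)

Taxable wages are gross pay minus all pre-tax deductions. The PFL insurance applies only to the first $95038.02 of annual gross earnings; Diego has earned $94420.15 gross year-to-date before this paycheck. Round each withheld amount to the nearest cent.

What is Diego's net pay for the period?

Commuter benefit: $38.29
Taxable wages = $2286.74 − $38.29 = $2248.45
State withholding: $2248.45 × 0.048 = $107.93
Federal tax withheld: $2248.45 × 0.222 = $499.16
Medicare: $2286.74 × 0.02 = $45.73
State unemployment insurance (employee share): $2286.74 × 0.001 = $2.29
PFL insurance: only $95038.02 − $94420.15 = $617.87 of this check is subject → $617.87 × 0.0052 = $3.21
Employee stock purchase plan: $2286.74 × 0.054 = $123.48
Total deductions = $38.29 + $107.93 + $499.16 + $45.73 + $2.29 + $3.21 + $123.48 = $820.09
Net pay = $2286.74 − $820.09 = $1466.65

$1466.65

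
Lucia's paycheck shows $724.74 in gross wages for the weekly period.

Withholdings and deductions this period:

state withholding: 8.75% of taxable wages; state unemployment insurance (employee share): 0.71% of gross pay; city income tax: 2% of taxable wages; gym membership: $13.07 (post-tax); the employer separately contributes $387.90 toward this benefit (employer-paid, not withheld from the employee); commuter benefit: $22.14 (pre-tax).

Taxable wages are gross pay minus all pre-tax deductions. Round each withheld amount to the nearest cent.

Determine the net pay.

$608.85

Commuter benefit: $22.14
Taxable wages = $724.74 − $22.14 = $702.60
State withholding: $702.60 × 0.0875 = $61.48
City income tax: $702.60 × 0.02 = $14.05
State unemployment insurance (employee share): $724.74 × 0.0071 = $5.15
Gym membership: $13.07
(Employer's $387.90 toward gym membership is not withheld from the employee.)
Total deductions = $22.14 + $61.48 + $14.05 + $5.15 + $13.07 = $115.89
Net pay = $724.74 − $115.89 = $608.85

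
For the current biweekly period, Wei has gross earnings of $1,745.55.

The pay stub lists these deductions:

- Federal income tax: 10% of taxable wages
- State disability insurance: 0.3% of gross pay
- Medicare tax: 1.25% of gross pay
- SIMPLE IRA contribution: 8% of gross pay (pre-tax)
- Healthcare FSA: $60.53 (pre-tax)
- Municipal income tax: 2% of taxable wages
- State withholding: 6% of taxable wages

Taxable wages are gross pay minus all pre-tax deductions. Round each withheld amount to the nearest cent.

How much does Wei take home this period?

$1,240.15

SIMPLE IRA contribution: $1,745.55 × 0.08 = $139.64
Healthcare FSA: $60.53
Pre-tax total = $139.64 + $60.53 = $200.17
Taxable wages = $1,745.55 − $200.17 = $1,545.38
Municipal income tax: $1,545.38 × 0.02 = $30.91
Federal income tax: $1,545.38 × 0.1 = $154.54
State withholding: $1,545.38 × 0.06 = $92.72
Medicare tax: $1,745.55 × 0.0125 = $21.82
State disability insurance: $1,745.55 × 0.003 = $5.24
Total deductions = $139.64 + $60.53 + $30.91 + $154.54 + $92.72 + $21.82 + $5.24 = $505.40
Net pay = $1,745.55 − $505.40 = $1,240.15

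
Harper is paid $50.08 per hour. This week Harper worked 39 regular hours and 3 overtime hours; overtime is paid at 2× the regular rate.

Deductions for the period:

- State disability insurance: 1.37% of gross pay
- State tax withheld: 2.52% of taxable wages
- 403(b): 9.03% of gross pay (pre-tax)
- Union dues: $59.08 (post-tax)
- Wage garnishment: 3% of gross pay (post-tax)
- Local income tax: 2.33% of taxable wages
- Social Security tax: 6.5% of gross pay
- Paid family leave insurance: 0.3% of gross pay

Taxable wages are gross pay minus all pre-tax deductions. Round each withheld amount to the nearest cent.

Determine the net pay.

Regular pay: 39 × $50.08 = $1,953.12
Overtime pay: 3 × $50.08 × 2 = $300.48
Gross pay = $1,953.12 + $300.48 = $2,253.60
403(b): $2,253.60 × 0.0903 = $203.50
Taxable wages = $2,253.60 − $203.50 = $2,050.10
State tax withheld: $2,050.10 × 0.0252 = $51.66
Local income tax: $2,050.10 × 0.0233 = $47.77
State disability insurance: $2,253.60 × 0.0137 = $30.87
Social Security tax: $2,253.60 × 0.065 = $146.48
Paid family leave insurance: $2,253.60 × 0.003 = $6.76
Union dues: $59.08
Wage garnishment: $2,253.60 × 0.03 = $67.61
Total deductions = $203.50 + $51.66 + $47.77 + $30.87 + $146.48 + $6.76 + $59.08 + $67.61 = $613.73
Net pay = $2,253.60 − $613.73 = $1,639.87

$1,639.87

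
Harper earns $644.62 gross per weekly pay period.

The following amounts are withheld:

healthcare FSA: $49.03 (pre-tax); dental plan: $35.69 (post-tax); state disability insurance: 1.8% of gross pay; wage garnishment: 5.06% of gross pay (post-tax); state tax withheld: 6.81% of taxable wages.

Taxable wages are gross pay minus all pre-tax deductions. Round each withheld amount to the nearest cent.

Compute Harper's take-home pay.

Healthcare FSA: $49.03
Taxable wages = $644.62 − $49.03 = $595.59
State tax withheld: $595.59 × 0.0681 = $40.56
State disability insurance: $644.62 × 0.018 = $11.60
Dental plan: $35.69
Wage garnishment: $644.62 × 0.0506 = $32.62
Total deductions = $49.03 + $40.56 + $11.60 + $35.69 + $32.62 = $169.50
Net pay = $644.62 − $169.50 = $475.12

$475.12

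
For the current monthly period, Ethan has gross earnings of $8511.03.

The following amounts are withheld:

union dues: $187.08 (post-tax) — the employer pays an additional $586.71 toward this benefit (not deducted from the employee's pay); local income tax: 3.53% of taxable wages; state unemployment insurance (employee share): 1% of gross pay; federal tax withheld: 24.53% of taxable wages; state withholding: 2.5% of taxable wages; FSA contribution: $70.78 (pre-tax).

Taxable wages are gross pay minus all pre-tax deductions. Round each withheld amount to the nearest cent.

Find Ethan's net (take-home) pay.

FSA contribution: $70.78
Taxable wages = $8511.03 − $70.78 = $8440.25
Local income tax: $8440.25 × 0.0353 = $297.94
State withholding: $8440.25 × 0.025 = $211.01
Federal tax withheld: $8440.25 × 0.2453 = $2070.39
State unemployment insurance (employee share): $8511.03 × 0.01 = $85.11
Union dues: $187.08
(Employer's $586.71 toward union dues is not withheld from the employee.)
Total deductions = $70.78 + $297.94 + $211.01 + $2070.39 + $85.11 + $187.08 = $2922.31
Net pay = $8511.03 − $2922.31 = $5588.72

$5588.72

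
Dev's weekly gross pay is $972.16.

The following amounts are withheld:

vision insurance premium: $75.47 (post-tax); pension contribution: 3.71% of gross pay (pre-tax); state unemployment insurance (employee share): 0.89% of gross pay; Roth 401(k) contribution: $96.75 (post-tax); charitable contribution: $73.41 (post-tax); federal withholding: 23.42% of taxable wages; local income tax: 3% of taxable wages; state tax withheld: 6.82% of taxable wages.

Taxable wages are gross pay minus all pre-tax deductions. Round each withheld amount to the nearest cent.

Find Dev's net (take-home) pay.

$370.66

Pension contribution: $972.16 × 0.0371 = $36.07
Taxable wages = $972.16 − $36.07 = $936.09
Federal withholding: $936.09 × 0.2342 = $219.23
State tax withheld: $936.09 × 0.0682 = $63.84
Local income tax: $936.09 × 0.03 = $28.08
State unemployment insurance (employee share): $972.16 × 0.0089 = $8.65
Charitable contribution: $73.41
Roth 401(k) contribution: $96.75
Vision insurance premium: $75.47
Total deductions = $36.07 + $219.23 + $63.84 + $28.08 + $8.65 + $73.41 + $96.75 + $75.47 = $601.50
Net pay = $972.16 − $601.50 = $370.66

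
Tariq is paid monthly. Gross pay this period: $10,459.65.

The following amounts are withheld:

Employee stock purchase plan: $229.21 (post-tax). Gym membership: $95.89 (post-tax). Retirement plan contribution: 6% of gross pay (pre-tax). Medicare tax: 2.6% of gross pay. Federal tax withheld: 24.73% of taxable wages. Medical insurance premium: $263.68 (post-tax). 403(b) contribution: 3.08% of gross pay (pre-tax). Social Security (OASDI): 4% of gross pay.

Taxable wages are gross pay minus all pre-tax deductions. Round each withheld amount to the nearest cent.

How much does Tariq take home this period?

$5,878.99

Retirement plan contribution: $10,459.65 × 0.06 = $627.58
403(b) contribution: $10,459.65 × 0.0308 = $322.16
Pre-tax total = $627.58 + $322.16 = $949.74
Taxable wages = $10,459.65 − $949.74 = $9,509.91
Federal tax withheld: $9,509.91 × 0.2473 = $2,351.80
Social Security (OASDI): $10,459.65 × 0.04 = $418.39
Medicare tax: $10,459.65 × 0.026 = $271.95
Medical insurance premium: $263.68
Employee stock purchase plan: $229.21
Gym membership: $95.89
Total deductions = $627.58 + $322.16 + $2,351.80 + $418.39 + $271.95 + $263.68 + $229.21 + $95.89 = $4,580.66
Net pay = $10,459.65 − $4,580.66 = $5,878.99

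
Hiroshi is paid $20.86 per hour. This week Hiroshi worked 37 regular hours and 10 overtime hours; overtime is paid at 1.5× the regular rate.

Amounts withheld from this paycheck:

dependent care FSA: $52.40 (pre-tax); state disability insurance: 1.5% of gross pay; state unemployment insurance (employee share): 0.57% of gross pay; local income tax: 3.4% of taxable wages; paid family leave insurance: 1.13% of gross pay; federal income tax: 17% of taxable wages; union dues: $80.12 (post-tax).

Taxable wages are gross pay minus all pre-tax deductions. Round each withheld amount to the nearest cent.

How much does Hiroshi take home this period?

$706.90

Regular pay: 37 × $20.86 = $771.82
Overtime pay: 10 × $20.86 × 1.5 = $312.90
Gross pay = $771.82 + $312.90 = $1,084.72
Dependent care FSA: $52.40
Taxable wages = $1,084.72 − $52.40 = $1,032.32
Federal income tax: $1,032.32 × 0.17 = $175.49
Local income tax: $1,032.32 × 0.034 = $35.10
State unemployment insurance (employee share): $1,084.72 × 0.0057 = $6.18
Paid family leave insurance: $1,084.72 × 0.0113 = $12.26
State disability insurance: $1,084.72 × 0.015 = $16.27
Union dues: $80.12
Total deductions = $52.40 + $175.49 + $35.10 + $6.18 + $12.26 + $16.27 + $80.12 = $377.82
Net pay = $1,084.72 − $377.82 = $706.90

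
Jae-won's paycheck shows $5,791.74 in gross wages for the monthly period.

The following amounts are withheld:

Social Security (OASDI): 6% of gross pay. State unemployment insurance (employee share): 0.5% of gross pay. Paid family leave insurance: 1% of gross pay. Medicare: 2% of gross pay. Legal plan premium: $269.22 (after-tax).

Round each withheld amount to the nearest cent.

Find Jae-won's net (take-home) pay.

Medicare: $5,791.74 × 0.02 = $115.83
Paid family leave insurance: $5,791.74 × 0.01 = $57.92
State unemployment insurance (employee share): $5,791.74 × 0.005 = $28.96
Social Security (OASDI): $5,791.74 × 0.06 = $347.50
Legal plan premium: $269.22
Total deductions = $115.83 + $57.92 + $28.96 + $347.50 + $269.22 = $819.43
Net pay = $5,791.74 − $819.43 = $4,972.31

$4,972.31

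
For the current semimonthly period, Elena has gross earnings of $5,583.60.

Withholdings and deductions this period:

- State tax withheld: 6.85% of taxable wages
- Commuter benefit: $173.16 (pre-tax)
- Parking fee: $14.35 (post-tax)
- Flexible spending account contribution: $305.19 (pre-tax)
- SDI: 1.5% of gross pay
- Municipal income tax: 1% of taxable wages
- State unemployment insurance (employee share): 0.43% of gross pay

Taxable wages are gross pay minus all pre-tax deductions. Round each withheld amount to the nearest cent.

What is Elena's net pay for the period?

$4,582.38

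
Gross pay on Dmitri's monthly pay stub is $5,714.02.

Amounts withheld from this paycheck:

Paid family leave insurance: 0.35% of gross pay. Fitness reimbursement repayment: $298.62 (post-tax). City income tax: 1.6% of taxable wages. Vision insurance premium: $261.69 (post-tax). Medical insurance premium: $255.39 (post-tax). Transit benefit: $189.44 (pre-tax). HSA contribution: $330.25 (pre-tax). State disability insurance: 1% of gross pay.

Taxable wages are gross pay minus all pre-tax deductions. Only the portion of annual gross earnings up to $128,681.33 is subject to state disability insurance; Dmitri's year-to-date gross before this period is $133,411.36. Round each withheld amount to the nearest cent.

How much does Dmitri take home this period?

$4,275.52

HSA contribution: $330.25
Transit benefit: $189.44
Pre-tax total = $330.25 + $189.44 = $519.69
Taxable wages = $5,714.02 − $519.69 = $5,194.33
City income tax: $5,194.33 × 0.016 = $83.11
Paid family leave insurance: $5,714.02 × 0.0035 = $20.00
State disability insurance: annual cap $128,681.33 already reached (YTD $133,411.36), so $0.00
Medical insurance premium: $255.39
Vision insurance premium: $261.69
Fitness reimbursement repayment: $298.62
Total deductions = $330.25 + $189.44 + $83.11 + $20.00 + $0.00 + $255.39 + $261.69 + $298.62 = $1,438.50
Net pay = $5,714.02 − $1,438.50 = $4,275.52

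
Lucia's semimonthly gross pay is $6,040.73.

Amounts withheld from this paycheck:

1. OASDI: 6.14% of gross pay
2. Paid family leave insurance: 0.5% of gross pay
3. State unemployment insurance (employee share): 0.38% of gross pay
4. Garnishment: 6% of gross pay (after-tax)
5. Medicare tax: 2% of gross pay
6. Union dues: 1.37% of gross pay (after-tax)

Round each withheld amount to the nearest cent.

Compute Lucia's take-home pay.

Medicare tax: $6,040.73 × 0.02 = $120.81
State unemployment insurance (employee share): $6,040.73 × 0.0038 = $22.95
Paid family leave insurance: $6,040.73 × 0.005 = $30.20
OASDI: $6,040.73 × 0.0614 = $370.90
Garnishment: $6,040.73 × 0.06 = $362.44
Union dues: $6,040.73 × 0.0137 = $82.76
Total deductions = $120.81 + $22.95 + $30.20 + $370.90 + $362.44 + $82.76 = $990.06
Net pay = $6,040.73 − $990.06 = $5,050.67

$5,050.67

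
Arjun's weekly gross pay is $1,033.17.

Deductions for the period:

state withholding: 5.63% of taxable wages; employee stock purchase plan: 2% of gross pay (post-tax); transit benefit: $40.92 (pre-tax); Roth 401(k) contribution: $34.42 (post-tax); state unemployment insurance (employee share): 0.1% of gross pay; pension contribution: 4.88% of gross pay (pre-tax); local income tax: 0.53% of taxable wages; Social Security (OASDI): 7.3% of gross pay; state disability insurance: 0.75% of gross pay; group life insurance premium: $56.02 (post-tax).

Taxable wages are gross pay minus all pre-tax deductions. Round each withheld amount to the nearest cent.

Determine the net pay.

Pension contribution: $1,033.17 × 0.0488 = $50.42
Transit benefit: $40.92
Pre-tax total = $50.42 + $40.92 = $91.34
Taxable wages = $1,033.17 − $91.34 = $941.83
Local income tax: $941.83 × 0.0053 = $4.99
State withholding: $941.83 × 0.0563 = $53.03
State disability insurance: $1,033.17 × 0.0075 = $7.75
State unemployment insurance (employee share): $1,033.17 × 0.001 = $1.03
Social Security (OASDI): $1,033.17 × 0.073 = $75.42
Roth 401(k) contribution: $34.42
Employee stock purchase plan: $1,033.17 × 0.02 = $20.66
Group life insurance premium: $56.02
Total deductions = $50.42 + $40.92 + $4.99 + $53.03 + $7.75 + $1.03 + $75.42 + $34.42 + $20.66 + $56.02 = $344.66
Net pay = $1,033.17 − $344.66 = $688.51

$688.51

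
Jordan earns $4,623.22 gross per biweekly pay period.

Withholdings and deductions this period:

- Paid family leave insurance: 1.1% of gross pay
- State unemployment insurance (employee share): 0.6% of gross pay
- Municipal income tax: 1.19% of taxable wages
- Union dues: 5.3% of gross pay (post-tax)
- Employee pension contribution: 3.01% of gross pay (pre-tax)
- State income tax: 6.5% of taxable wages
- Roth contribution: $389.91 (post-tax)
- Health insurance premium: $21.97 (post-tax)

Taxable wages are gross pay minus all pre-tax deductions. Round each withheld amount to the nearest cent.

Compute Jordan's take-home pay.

Employee pension contribution: $4,623.22 × 0.0301 = $139.16
Taxable wages = $4,623.22 − $139.16 = $4,484.06
State income tax: $4,484.06 × 0.065 = $291.46
Municipal income tax: $4,484.06 × 0.0119 = $53.36
Paid family leave insurance: $4,623.22 × 0.011 = $50.86
State unemployment insurance (employee share): $4,623.22 × 0.006 = $27.74
Health insurance premium: $21.97
Union dues: $4,623.22 × 0.053 = $245.03
Roth contribution: $389.91
Total deductions = $139.16 + $291.46 + $53.36 + $50.86 + $27.74 + $21.97 + $245.03 + $389.91 = $1,219.49
Net pay = $4,623.22 − $1,219.49 = $3,403.73

$3,403.73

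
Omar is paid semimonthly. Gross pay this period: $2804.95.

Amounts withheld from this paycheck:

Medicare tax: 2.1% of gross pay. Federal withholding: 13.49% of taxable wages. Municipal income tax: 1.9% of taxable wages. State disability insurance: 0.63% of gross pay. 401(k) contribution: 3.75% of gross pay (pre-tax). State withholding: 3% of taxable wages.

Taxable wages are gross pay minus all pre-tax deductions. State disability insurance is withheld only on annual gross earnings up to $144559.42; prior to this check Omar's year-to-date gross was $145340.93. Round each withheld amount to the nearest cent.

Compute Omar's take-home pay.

$2144.37

401(k) contribution: $2804.95 × 0.0375 = $105.19
Taxable wages = $2804.95 − $105.19 = $2699.76
Federal withholding: $2699.76 × 0.1349 = $364.20
Municipal income tax: $2699.76 × 0.019 = $51.30
State withholding: $2699.76 × 0.03 = $80.99
Medicare tax: $2804.95 × 0.021 = $58.90
State disability insurance: annual cap $144559.42 already reached (YTD $145340.93), so $0.00
Total deductions = $105.19 + $364.20 + $51.30 + $80.99 + $58.90 + $0.00 = $660.58
Net pay = $2804.95 − $660.58 = $2144.37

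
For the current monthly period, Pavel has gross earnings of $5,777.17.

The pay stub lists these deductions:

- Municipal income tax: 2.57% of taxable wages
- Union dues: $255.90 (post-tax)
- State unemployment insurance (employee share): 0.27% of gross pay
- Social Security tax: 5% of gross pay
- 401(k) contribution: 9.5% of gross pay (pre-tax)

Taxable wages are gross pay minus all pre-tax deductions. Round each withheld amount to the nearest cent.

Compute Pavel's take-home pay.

$4,533.61

401(k) contribution: $5,777.17 × 0.095 = $548.83
Taxable wages = $5,777.17 − $548.83 = $5,228.34
Municipal income tax: $5,228.34 × 0.0257 = $134.37
State unemployment insurance (employee share): $5,777.17 × 0.0027 = $15.60
Social Security tax: $5,777.17 × 0.05 = $288.86
Union dues: $255.90
Total deductions = $548.83 + $134.37 + $15.60 + $288.86 + $255.90 = $1,243.56
Net pay = $5,777.17 − $1,243.56 = $4,533.61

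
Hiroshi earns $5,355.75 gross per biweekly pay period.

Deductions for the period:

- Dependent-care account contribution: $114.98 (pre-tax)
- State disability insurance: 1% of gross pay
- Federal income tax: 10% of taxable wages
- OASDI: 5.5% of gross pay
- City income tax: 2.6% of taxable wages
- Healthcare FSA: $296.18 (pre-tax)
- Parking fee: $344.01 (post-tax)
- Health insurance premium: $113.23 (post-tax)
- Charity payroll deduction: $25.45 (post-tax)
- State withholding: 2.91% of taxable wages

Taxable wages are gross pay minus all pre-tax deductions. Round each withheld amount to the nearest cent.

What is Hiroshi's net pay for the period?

Dependent-care account contribution: $114.98
Healthcare FSA: $296.18
Pre-tax total = $114.98 + $296.18 = $411.16
Taxable wages = $5,355.75 − $411.16 = $4,944.59
State withholding: $4,944.59 × 0.0291 = $143.89
Federal income tax: $4,944.59 × 0.1 = $494.46
City income tax: $4,944.59 × 0.026 = $128.56
State disability insurance: $5,355.75 × 0.01 = $53.56
OASDI: $5,355.75 × 0.055 = $294.57
Charity payroll deduction: $25.45
Health insurance premium: $113.23
Parking fee: $344.01
Total deductions = $114.98 + $296.18 + $143.89 + $494.46 + $128.56 + $53.56 + $294.57 + $25.45 + $113.23 + $344.01 = $2,008.89
Net pay = $5,355.75 − $2,008.89 = $3,346.86

$3,346.86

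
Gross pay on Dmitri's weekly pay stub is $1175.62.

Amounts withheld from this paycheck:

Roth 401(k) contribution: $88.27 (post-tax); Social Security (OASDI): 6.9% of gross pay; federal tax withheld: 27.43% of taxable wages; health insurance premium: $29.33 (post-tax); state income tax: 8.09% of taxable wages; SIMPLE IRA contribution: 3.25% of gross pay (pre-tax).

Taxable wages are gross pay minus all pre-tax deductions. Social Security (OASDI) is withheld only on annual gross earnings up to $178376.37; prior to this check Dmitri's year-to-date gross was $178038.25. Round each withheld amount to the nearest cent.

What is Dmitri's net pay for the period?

SIMPLE IRA contribution: $1175.62 × 0.0325 = $38.21
Taxable wages = $1175.62 − $38.21 = $1137.41
Federal tax withheld: $1137.41 × 0.2743 = $311.99
State income tax: $1137.41 × 0.0809 = $92.02
Social Security (OASDI): only $178376.37 − $178038.25 = $338.12 of this check is subject → $338.12 × 0.069 = $23.33
Roth 401(k) contribution: $88.27
Health insurance premium: $29.33
Total deductions = $38.21 + $311.99 + $92.02 + $23.33 + $88.27 + $29.33 = $583.15
Net pay = $1175.62 − $583.15 = $592.47

$592.47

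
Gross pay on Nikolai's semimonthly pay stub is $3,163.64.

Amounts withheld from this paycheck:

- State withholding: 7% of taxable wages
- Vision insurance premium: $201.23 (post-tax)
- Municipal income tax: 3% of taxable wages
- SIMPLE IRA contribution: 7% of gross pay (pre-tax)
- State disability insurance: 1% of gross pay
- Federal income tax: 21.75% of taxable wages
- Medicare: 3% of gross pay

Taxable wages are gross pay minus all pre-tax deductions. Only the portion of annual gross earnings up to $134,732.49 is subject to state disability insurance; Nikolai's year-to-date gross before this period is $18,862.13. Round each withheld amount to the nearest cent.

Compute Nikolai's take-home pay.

$1,680.26

SIMPLE IRA contribution: $3,163.64 × 0.07 = $221.45
Taxable wages = $3,163.64 − $221.45 = $2,942.19
State withholding: $2,942.19 × 0.07 = $205.95
Municipal income tax: $2,942.19 × 0.03 = $88.27
Federal income tax: $2,942.19 × 0.2175 = $639.93
State disability insurance: cap not yet reached, full $3,163.64 is subject → $3,163.64 × 0.01 = $31.64
Medicare: $3,163.64 × 0.03 = $94.91
Vision insurance premium: $201.23
Total deductions = $221.45 + $205.95 + $88.27 + $639.93 + $31.64 + $94.91 + $201.23 = $1,483.38
Net pay = $3,163.64 − $1,483.38 = $1,680.26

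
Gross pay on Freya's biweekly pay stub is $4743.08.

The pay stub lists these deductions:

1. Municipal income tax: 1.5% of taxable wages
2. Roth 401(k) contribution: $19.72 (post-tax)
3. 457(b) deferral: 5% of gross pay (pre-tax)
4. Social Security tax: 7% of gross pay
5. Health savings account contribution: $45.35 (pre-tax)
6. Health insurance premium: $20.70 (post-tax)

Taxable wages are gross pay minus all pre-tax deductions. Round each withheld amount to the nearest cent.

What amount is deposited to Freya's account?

457(b) deferral: $4743.08 × 0.05 = $237.15
Health savings account contribution: $45.35
Pre-tax total = $237.15 + $45.35 = $282.50
Taxable wages = $4743.08 − $282.50 = $4460.58
Municipal income tax: $4460.58 × 0.015 = $66.91
Social Security tax: $4743.08 × 0.07 = $332.02
Health insurance premium: $20.70
Roth 401(k) contribution: $19.72
Total deductions = $237.15 + $45.35 + $66.91 + $332.02 + $20.70 + $19.72 = $721.85
Net pay = $4743.08 − $721.85 = $4021.23

$4021.23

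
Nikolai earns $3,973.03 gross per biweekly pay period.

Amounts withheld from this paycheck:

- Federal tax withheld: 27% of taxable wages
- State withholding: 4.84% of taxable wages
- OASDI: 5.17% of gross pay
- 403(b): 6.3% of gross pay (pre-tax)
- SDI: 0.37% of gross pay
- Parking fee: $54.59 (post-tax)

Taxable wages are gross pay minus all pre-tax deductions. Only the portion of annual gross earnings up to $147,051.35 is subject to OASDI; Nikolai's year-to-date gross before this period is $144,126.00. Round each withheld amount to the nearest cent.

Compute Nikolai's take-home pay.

$2,316.88

403(b): $3,973.03 × 0.063 = $250.30
Taxable wages = $3,973.03 − $250.30 = $3,722.73
State withholding: $3,722.73 × 0.0484 = $180.18
Federal tax withheld: $3,722.73 × 0.27 = $1,005.14
SDI: $3,973.03 × 0.0037 = $14.70
OASDI: only $147,051.35 − $144,126.00 = $2,925.35 of this check is subject → $2,925.35 × 0.0517 = $151.24
Parking fee: $54.59
Total deductions = $250.30 + $180.18 + $1,005.14 + $14.70 + $151.24 + $54.59 = $1,656.15
Net pay = $3,973.03 − $1,656.15 = $2,316.88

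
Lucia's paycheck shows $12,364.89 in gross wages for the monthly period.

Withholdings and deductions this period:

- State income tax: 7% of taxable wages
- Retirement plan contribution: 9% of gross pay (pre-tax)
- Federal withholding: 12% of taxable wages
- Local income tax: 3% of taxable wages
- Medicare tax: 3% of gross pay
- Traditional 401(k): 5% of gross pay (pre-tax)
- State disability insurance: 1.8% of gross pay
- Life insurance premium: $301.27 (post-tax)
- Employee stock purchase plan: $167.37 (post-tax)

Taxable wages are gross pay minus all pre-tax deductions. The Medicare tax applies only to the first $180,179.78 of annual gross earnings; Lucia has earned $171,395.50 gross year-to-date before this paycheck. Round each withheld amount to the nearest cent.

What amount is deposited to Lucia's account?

$7,339.63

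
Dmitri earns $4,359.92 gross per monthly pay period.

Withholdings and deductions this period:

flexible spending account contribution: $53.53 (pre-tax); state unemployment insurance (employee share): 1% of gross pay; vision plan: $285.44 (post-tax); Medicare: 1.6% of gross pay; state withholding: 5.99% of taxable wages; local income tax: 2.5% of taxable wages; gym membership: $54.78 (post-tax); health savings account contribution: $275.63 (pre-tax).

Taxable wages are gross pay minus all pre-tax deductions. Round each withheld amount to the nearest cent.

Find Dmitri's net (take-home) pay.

Health savings account contribution: $275.63
Flexible spending account contribution: $53.53
Pre-tax total = $275.63 + $53.53 = $329.16
Taxable wages = $4,359.92 − $329.16 = $4,030.76
Local income tax: $4,030.76 × 0.025 = $100.77
State withholding: $4,030.76 × 0.0599 = $241.44
State unemployment insurance (employee share): $4,359.92 × 0.01 = $43.60
Medicare: $4,359.92 × 0.016 = $69.76
Gym membership: $54.78
Vision plan: $285.44
Total deductions = $275.63 + $53.53 + $100.77 + $241.44 + $43.60 + $69.76 + $54.78 + $285.44 = $1,124.95
Net pay = $4,359.92 − $1,124.95 = $3,234.97

$3,234.97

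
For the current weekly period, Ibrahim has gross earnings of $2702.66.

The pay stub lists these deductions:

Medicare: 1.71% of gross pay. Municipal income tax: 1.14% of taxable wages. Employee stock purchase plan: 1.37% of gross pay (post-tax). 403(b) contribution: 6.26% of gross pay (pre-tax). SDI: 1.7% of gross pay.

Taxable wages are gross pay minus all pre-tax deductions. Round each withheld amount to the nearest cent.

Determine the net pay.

403(b) contribution: $2702.66 × 0.0626 = $169.19
Taxable wages = $2702.66 − $169.19 = $2533.47
Municipal income tax: $2533.47 × 0.0114 = $28.88
SDI: $2702.66 × 0.017 = $45.95
Medicare: $2702.66 × 0.0171 = $46.22
Employee stock purchase plan: $2702.66 × 0.0137 = $37.03
Total deductions = $169.19 + $28.88 + $45.95 + $46.22 + $37.03 = $327.27
Net pay = $2702.66 − $327.27 = $2375.39

$2375.39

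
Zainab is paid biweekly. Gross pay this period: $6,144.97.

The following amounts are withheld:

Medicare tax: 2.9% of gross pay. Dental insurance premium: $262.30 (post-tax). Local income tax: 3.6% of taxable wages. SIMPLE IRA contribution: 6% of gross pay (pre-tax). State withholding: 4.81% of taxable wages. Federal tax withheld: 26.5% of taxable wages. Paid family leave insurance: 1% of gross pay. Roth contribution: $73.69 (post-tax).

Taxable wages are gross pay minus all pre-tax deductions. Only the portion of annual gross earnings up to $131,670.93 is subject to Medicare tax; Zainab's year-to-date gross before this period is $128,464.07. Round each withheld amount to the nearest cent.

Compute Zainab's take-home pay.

$3,269.33

SIMPLE IRA contribution: $6,144.97 × 0.06 = $368.70
Taxable wages = $6,144.97 − $368.70 = $5,776.27
Federal tax withheld: $5,776.27 × 0.265 = $1,530.71
State withholding: $5,776.27 × 0.0481 = $277.84
Local income tax: $5,776.27 × 0.036 = $207.95
Medicare tax: only $131,670.93 − $128,464.07 = $3,206.86 of this check is subject → $3,206.86 × 0.029 = $93.00
Paid family leave insurance: $6,144.97 × 0.01 = $61.45
Roth contribution: $73.69
Dental insurance premium: $262.30
Total deductions = $368.70 + $1,530.71 + $277.84 + $207.95 + $93.00 + $61.45 + $73.69 + $262.30 = $2,875.64
Net pay = $6,144.97 − $2,875.64 = $3,269.33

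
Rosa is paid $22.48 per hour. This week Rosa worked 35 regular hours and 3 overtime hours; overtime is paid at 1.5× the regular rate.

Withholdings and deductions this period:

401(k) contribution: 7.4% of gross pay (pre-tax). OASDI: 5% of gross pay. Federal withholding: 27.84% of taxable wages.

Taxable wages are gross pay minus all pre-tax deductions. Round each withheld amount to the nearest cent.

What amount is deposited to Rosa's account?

$548.94

Regular pay: 35 × $22.48 = $786.80
Overtime pay: 3 × $22.48 × 1.5 = $101.16
Gross pay = $786.80 + $101.16 = $887.96
401(k) contribution: $887.96 × 0.074 = $65.71
Taxable wages = $887.96 − $65.71 = $822.25
Federal withholding: $822.25 × 0.2784 = $228.91
OASDI: $887.96 × 0.05 = $44.40
Total deductions = $65.71 + $228.91 + $44.40 = $339.02
Net pay = $887.96 − $339.02 = $548.94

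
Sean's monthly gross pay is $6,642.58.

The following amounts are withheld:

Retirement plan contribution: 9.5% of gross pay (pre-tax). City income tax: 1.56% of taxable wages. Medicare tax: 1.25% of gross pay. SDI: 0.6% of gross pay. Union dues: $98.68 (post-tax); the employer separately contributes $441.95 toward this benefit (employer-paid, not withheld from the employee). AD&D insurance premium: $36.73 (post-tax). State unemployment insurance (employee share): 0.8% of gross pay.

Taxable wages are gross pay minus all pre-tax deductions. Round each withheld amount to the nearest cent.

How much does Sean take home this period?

Retirement plan contribution: $6,642.58 × 0.095 = $631.05
Taxable wages = $6,642.58 − $631.05 = $6,011.53
City income tax: $6,011.53 × 0.0156 = $93.78
State unemployment insurance (employee share): $6,642.58 × 0.008 = $53.14
Medicare tax: $6,642.58 × 0.0125 = $83.03
SDI: $6,642.58 × 0.006 = $39.86
AD&D insurance premium: $36.73
Union dues: $98.68
(Employer's $441.95 toward union dues is not withheld from the employee.)
Total deductions = $631.05 + $93.78 + $53.14 + $83.03 + $39.86 + $36.73 + $98.68 = $1,036.27
Net pay = $6,642.58 − $1,036.27 = $5,606.31

$5,606.31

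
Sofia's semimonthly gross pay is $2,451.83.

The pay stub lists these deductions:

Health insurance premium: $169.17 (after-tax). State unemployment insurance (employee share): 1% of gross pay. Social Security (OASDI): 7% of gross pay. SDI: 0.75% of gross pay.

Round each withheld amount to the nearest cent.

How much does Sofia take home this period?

$2,068.12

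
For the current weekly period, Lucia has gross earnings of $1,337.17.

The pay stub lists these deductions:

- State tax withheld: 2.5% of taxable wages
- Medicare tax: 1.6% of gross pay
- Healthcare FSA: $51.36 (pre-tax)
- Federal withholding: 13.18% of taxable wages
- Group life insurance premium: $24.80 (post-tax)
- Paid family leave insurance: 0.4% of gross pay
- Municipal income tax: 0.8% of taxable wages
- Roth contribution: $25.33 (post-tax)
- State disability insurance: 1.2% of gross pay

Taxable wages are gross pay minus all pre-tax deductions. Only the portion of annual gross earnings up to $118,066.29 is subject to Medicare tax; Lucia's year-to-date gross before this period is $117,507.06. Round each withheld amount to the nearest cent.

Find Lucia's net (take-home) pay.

$993.42

Healthcare FSA: $51.36
Taxable wages = $1,337.17 − $51.36 = $1,285.81
State tax withheld: $1,285.81 × 0.025 = $32.15
Municipal income tax: $1,285.81 × 0.008 = $10.29
Federal withholding: $1,285.81 × 0.1318 = $169.47
Paid family leave insurance: $1,337.17 × 0.004 = $5.35
State disability insurance: $1,337.17 × 0.012 = $16.05
Medicare tax: only $118,066.29 − $117,507.06 = $559.23 of this check is subject → $559.23 × 0.016 = $8.95
Group life insurance premium: $24.80
Roth contribution: $25.33
Total deductions = $51.36 + $32.15 + $10.29 + $169.47 + $5.35 + $16.05 + $8.95 + $24.80 + $25.33 = $343.75
Net pay = $1,337.17 − $343.75 = $993.42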